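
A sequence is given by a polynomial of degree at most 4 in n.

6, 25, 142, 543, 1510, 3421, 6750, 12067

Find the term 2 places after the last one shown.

Δ: 19, 117, 401, 967, 1911, 3329, 5317
Δ²: 98, 284, 566, 944, 1418, 1988
Δ³: 186, 282, 378, 474, 570
Δ⁴: 96, 96, 96, 96
Fourth differences constant at 96.
570 + 96 = 666;  1988 + 666 = 2654;  5317 + 2654 = 7971;  12067 + 7971 = 20038
666 + 96 = 762;  2654 + 762 = 3416;  7971 + 3416 = 11387;  20038 + 11387 = 31425

31425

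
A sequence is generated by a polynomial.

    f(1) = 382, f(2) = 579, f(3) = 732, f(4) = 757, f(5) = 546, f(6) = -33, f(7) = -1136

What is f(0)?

D1: 197, 153, 25, -211, -579, -1103
D2: -44, -128, -236, -368, -524
D3: -84, -108, -132, -156
D4: -24, -24, -24
The fourth differences are constant at -24.
Work back: -84 + 24 = -60;  -44 + 60 = 16;  197 − 16 = 181;  382 − 181 = 201

201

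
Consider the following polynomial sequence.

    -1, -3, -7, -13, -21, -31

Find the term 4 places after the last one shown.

-2  -4  -6  -8  -10
-2  -2  -2  -2
Constant second difference = -2, so extend:
-10 − 2 = -12;  -31 − 12 = -43
-12 − 2 = -14;  -43 − 14 = -57
-14 − 2 = -16;  -57 − 16 = -73
-16 − 2 = -18;  -73 − 18 = -91

-91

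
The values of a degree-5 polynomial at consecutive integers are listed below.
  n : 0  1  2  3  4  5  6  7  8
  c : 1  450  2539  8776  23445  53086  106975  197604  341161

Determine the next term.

558010

Δ: 449  2089  6237  14669  29641  53889  90629  143557
Δ²: 1640  4148  8432  14972  24248  36740  52928
Δ³: 2508  4284  6540  9276  12492  16188
Δ⁴: 1776  2256  2736  3216  3696
Δ⁵: 480  480  480  480
Fifth differences constant at 480.
3696 + 480 = 4176;  16188 + 4176 = 20364;  52928 + 20364 = 73292;  143557 + 73292 = 216849;  341161 + 216849 = 558010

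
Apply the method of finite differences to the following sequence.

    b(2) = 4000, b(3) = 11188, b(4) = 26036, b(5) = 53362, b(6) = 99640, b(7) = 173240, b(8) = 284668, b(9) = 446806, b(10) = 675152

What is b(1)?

D1: 7188  14848  27326  46278  73600  111428  162138  228346
D2: 7660  12478  18952  27322  37828  50710  66208
D3: 4818  6474  8370  10506  12882  15498
D4: 1656  1896  2136  2376  2616
D5: 240  240  240  240
The fifth differences are constant at 240.
Work back: 1656 − 240 = 1416;  4818 − 1416 = 3402;  7660 − 3402 = 4258;  7188 − 4258 = 2930;  4000 − 2930 = 1070

1070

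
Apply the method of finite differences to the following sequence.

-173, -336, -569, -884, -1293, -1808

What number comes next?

-2441

-163, -233, -315, -409, -515
-70, -82, -94, -106
-12, -12, -12
Constant third difference = -12, so extend:
-106 − 12 = -118;  -515 − 118 = -633;  -1808 − 633 = -2441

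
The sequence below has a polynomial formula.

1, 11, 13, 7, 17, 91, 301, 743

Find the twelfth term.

7591

Δ: 10 , 2 , -6 , 10 , 74 , 210 , 442
Δ²: -8 , -8 , 16 , 64 , 136 , 232
Δ³: 0 , 24 , 48 , 72 , 96
Δ⁴: 24 , 24 , 24 , 24
Fourth differences constant at 24.
96 + 24 = 120;  232 + 120 = 352;  442 + 352 = 794;  743 + 794 = 1537
120 + 24 = 144;  352 + 144 = 496;  794 + 496 = 1290;  1537 + 1290 = 2827
144 + 24 = 168;  496 + 168 = 664;  1290 + 664 = 1954;  2827 + 1954 = 4781
168 + 24 = 192;  664 + 192 = 856;  1954 + 856 = 2810;  4781 + 2810 = 7591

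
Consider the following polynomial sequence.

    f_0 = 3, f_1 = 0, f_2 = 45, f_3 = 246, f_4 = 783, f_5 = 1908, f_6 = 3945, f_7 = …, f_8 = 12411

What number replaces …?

7290

Using the first 7 terms:
First differences: -3  45  201  537  1125  2037
Second differences: 48  156  336  588  912
Third differences: 108  180  252  324
Fourth differences: 72  72  72
Constant fourth difference = 72.
Extend forward: 324 + 72 = 396;  912 + 396 = 1308;  2037 + 1308 = 3345;  3945 + 3345 = 7290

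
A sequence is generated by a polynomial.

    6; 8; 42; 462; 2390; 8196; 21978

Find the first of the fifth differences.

First differences: 2, 34, 420, 1928, 5806, 13782
Second differences: 32, 386, 1508, 3878, 7976
Third differences: 354, 1122, 2370, 4098
Fourth differences: 768, 1248, 1728
Fifth differences: 480, 480

480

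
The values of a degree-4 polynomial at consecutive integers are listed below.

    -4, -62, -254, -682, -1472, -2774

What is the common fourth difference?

Δ: -58, -192, -428, -790, -1302
Δ²: -134, -236, -362, -512
Δ³: -102, -126, -150
Δ⁴: -24, -24

-24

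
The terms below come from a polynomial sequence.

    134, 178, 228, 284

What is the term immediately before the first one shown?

D1: 44  50  56
D2: 6  6
The second differences are constant at 6.
Work back: 44 − 6 = 38;  134 − 38 = 96

96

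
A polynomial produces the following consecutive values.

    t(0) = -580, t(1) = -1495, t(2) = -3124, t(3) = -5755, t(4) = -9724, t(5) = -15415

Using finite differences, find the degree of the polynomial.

4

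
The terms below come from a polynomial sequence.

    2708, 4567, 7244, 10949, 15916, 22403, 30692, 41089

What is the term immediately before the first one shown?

Δ: 1859, 2677, 3705, 4967, 6487, 8289, 10397
Δ²: 818, 1028, 1262, 1520, 1802, 2108
Δ³: 210, 234, 258, 282, 306
Δ⁴: 24, 24, 24, 24
The fourth differences are constant at 24.
Work back: 210 − 24 = 186;  818 − 186 = 632;  1859 − 632 = 1227;  2708 − 1227 = 1481

1481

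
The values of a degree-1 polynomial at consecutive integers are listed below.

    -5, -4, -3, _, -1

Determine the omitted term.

Using the first 3 terms:
Δ: 1, 1
Constant first difference = 1.
Extend forward: -3 + 1 = -2

-2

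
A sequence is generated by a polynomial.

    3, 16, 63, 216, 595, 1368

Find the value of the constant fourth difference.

First differences: 13, 47, 153, 379, 773
Second differences: 34, 106, 226, 394
Third differences: 72, 120, 168
Fourth differences: 48, 48

48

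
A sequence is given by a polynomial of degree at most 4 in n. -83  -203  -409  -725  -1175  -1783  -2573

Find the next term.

-3569

-120, -206, -316, -450, -608, -790
-86, -110, -134, -158, -182
-24, -24, -24, -24
The third differences are constant (-24).
-182 − 24 = -206;  -790 − 206 = -996;  -2573 − 996 = -3569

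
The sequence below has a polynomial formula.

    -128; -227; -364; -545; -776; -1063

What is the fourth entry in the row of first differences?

-231

D1: -99, -137, -181, -231, -287
D2: -38, -44, -50, -56
D3: -6, -6, -6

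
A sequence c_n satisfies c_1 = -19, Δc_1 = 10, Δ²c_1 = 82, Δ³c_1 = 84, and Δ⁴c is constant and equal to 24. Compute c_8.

5553

Build the table forward from the leading diagonal:
Fourth differences: 24, 24, 24, 24, 24, 24, 24, 24
Third differences: 84, 108, 132, 156, 180, 204, 228, 252
Second differences: 82, 166, 274, 406, 562, 742, 946, 1174
First differences: 10, 92, 258, 532, 938, 1500, 2242, 3188
c: -19, -9, 83, 341, 873, 1811, 3311, 5553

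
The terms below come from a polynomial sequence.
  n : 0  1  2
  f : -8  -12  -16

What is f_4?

D1: -4, -4
Constant first difference = -4, so extend:
-16 − 4 = -20
-20 − 4 = -24

-24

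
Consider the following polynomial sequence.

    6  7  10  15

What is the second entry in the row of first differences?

3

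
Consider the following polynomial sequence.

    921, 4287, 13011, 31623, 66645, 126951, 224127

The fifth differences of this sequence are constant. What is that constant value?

Δ: 3366, 8724, 18612, 35022, 60306, 97176
Δ²: 5358, 9888, 16410, 25284, 36870
Δ³: 4530, 6522, 8874, 11586
Δ⁴: 1992, 2352, 2712
Δ⁵: 360, 360

360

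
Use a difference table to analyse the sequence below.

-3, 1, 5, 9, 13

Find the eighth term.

First differences: 4  4  4  4
The first differences are constant (4).
13 + 4 = 17
17 + 4 = 21
21 + 4 = 25

25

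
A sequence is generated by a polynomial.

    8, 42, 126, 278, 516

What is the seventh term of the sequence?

1322

34 , 84 , 152 , 238
50 , 68 , 86
18 , 18
The third differences are constant (18).
86 + 18 = 104;  238 + 104 = 342;  516 + 342 = 858
104 + 18 = 122;  342 + 122 = 464;  858 + 464 = 1322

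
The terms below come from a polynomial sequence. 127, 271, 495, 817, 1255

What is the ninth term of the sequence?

Δ: 144, 224, 322, 438
Δ²: 80, 98, 116
Δ³: 18, 18
Constant third difference = 18, so extend:
116 + 18 = 134;  438 + 134 = 572;  1255 + 572 = 1827
134 + 18 = 152;  572 + 152 = 724;  1827 + 724 = 2551
152 + 18 = 170;  724 + 170 = 894;  2551 + 894 = 3445
170 + 18 = 188;  894 + 188 = 1082;  3445 + 1082 = 4527

4527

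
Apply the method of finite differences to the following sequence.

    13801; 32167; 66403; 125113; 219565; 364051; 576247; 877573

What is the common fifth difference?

Δ: 18366, 34236, 58710, 94452, 144486, 212196, 301326
Δ²: 15870, 24474, 35742, 50034, 67710, 89130
Δ³: 8604, 11268, 14292, 17676, 21420
Δ⁴: 2664, 3024, 3384, 3744
Δ⁵: 360, 360, 360

360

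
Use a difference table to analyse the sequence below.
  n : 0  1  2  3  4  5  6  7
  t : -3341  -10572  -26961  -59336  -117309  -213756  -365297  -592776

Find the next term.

-921741

First differences: -7231, -16389, -32375, -57973, -96447, -151541, -227479
Second differences: -9158, -15986, -25598, -38474, -55094, -75938
Third differences: -6828, -9612, -12876, -16620, -20844
Fourth differences: -2784, -3264, -3744, -4224
Fifth differences: -480, -480, -480
Fifth differences constant at -480.
-4224 − 480 = -4704;  -20844 − 4704 = -25548;  -75938 − 25548 = -101486;  -227479 − 101486 = -328965;  -592776 − 328965 = -921741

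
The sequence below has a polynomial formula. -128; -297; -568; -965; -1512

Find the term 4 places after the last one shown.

Δ: -169  -271  -397  -547
Δ²: -102  -126  -150
Δ³: -24  -24
Constant third difference = -24, so extend:
-150 − 24 = -174;  -547 − 174 = -721;  -1512 − 721 = -2233
-174 − 24 = -198;  -721 − 198 = -919;  -2233 − 919 = -3152
-198 − 24 = -222;  -919 − 222 = -1141;  -3152 − 1141 = -4293
-222 − 24 = -246;  -1141 − 246 = -1387;  -4293 − 1387 = -5680

-5680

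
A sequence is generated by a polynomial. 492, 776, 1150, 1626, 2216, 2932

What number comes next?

3786

284, 374, 476, 590, 716
90, 102, 114, 126
12, 12, 12
Third differences constant at 12.
126 + 12 = 138;  716 + 138 = 854;  2932 + 854 = 3786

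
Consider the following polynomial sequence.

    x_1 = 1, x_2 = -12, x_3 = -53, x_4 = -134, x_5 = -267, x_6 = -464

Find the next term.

Δ: -13  -41  -81  -133  -197
Δ²: -28  -40  -52  -64
Δ³: -12  -12  -12
The third differences are constant (-12).
-64 − 12 = -76;  -197 − 76 = -273;  -464 − 273 = -737

-737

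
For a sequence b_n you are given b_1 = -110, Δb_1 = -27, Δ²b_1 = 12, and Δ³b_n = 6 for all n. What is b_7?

Build the table forward from the leading diagonal:
Third differences: 6  6  6  6  6  6  6
Second differences: 12  18  24  30  36  42  48
First differences: -27  -15  3  27  57  93  135
b: -110  -137  -152  -149  -122  -65  28

28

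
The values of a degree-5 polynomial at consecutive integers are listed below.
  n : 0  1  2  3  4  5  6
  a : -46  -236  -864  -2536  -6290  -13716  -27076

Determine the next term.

-49424

Δ: -190 , -628 , -1672 , -3754 , -7426 , -13360
Δ²: -438 , -1044 , -2082 , -3672 , -5934
Δ³: -606 , -1038 , -1590 , -2262
Δ⁴: -432 , -552 , -672
Δ⁵: -120 , -120
Constant fifth difference = -120, so extend:
-672 − 120 = -792;  -2262 − 792 = -3054;  -5934 − 3054 = -8988;  -13360 − 8988 = -22348;  -27076 − 22348 = -49424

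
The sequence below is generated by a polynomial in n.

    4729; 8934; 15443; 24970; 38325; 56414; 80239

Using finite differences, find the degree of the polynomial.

4

4205, 6509, 9527, 13355, 18089, 23825
2304, 3018, 3828, 4734, 5736
714, 810, 906, 1002
96, 96, 96
The fourth differences are constant, so the polynomial has degree 4.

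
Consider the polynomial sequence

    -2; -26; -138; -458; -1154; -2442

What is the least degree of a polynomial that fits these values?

D1: -24, -112, -320, -696, -1288
D2: -88, -208, -376, -592
D3: -120, -168, -216
D4: -48, -48
The fourth differences are constant, so the polynomial has degree 4.

4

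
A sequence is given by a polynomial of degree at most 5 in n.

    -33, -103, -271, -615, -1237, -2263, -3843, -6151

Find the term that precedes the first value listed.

-7

D1: -70  -168  -344  -622  -1026  -1580  -2308
D2: -98  -176  -278  -404  -554  -728
D3: -78  -102  -126  -150  -174
D4: -24  -24  -24  -24
The fourth differences are constant at -24.
Work back: -78 + 24 = -54;  -98 + 54 = -44;  -70 + 44 = -26;  -33 + 26 = -7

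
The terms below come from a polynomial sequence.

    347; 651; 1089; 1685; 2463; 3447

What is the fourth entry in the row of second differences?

206

Δ: 304, 438, 596, 778, 984
Δ²: 134, 158, 182, 206
Δ³: 24, 24, 24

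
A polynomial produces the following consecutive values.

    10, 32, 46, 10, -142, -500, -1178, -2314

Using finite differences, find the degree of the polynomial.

22, 14, -36, -152, -358, -678, -1136
-8, -50, -116, -206, -320, -458
-42, -66, -90, -114, -138
-24, -24, -24, -24
The fourth differences are constant, so the polynomial has degree 4.

4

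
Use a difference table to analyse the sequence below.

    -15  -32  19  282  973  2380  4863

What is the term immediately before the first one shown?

D1: -17, 51, 263, 691, 1407, 2483
D2: 68, 212, 428, 716, 1076
D3: 144, 216, 288, 360
D4: 72, 72, 72
The fourth differences are constant at 72.
Work back: 144 − 72 = 72;  68 − 72 = -4;  -17 + 4 = -13;  -15 + 13 = -2

-2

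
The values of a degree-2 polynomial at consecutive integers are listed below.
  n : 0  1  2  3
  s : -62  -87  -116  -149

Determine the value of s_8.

Δ: -25, -29, -33
Δ²: -4, -4
Second differences constant at -4.
-33 − 4 = -37;  -149 − 37 = -186
-37 − 4 = -41;  -186 − 41 = -227
-41 − 4 = -45;  -227 − 45 = -272
-45 − 4 = -49;  -272 − 49 = -321
-49 − 4 = -53;  -321 − 53 = -374

-374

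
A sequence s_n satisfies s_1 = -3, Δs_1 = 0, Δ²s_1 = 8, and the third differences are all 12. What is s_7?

357

Build the table forward from the leading diagonal:
Third differences: 12, 12, 12, 12, 12, 12, 12
Second differences: 8, 20, 32, 44, 56, 68, 80
First differences: 0, 8, 28, 60, 104, 160, 228
s: -3, -3, 5, 33, 93, 197, 357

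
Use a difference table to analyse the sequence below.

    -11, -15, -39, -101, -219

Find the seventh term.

-695

First differences: -4, -24, -62, -118
Second differences: -20, -38, -56
Third differences: -18, -18
Constant third difference = -18, so extend:
-56 − 18 = -74;  -118 − 74 = -192;  -219 − 192 = -411
-74 − 18 = -92;  -192 − 92 = -284;  -411 − 284 = -695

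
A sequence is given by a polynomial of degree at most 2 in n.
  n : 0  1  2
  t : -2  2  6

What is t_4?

14

4  4
First differences constant at 4.
6 + 4 = 10
10 + 4 = 14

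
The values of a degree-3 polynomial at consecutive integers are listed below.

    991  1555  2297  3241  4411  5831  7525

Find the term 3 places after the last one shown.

D1: 564  742  944  1170  1420  1694
D2: 178  202  226  250  274
D3: 24  24  24  24
Constant third difference = 24, so extend:
274 + 24 = 298;  1694 + 298 = 1992;  7525 + 1992 = 9517
298 + 24 = 322;  1992 + 322 = 2314;  9517 + 2314 = 11831
322 + 24 = 346;  2314 + 346 = 2660;  11831 + 2660 = 14491

14491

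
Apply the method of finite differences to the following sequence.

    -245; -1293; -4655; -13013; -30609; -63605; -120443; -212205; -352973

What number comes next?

Δ: -1048 , -3362 , -8358 , -17596 , -32996 , -56838 , -91762 , -140768
Δ²: -2314 , -4996 , -9238 , -15400 , -23842 , -34924 , -49006
Δ³: -2682 , -4242 , -6162 , -8442 , -11082 , -14082
Δ⁴: -1560 , -1920 , -2280 , -2640 , -3000
Δ⁵: -360 , -360 , -360 , -360
Constant fifth difference = -360, so extend:
-3000 − 360 = -3360;  -14082 − 3360 = -17442;  -49006 − 17442 = -66448;  -140768 − 66448 = -207216;  -352973 − 207216 = -560189

-560189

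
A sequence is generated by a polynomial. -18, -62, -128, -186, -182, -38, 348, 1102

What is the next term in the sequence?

2374

Δ: -44, -66, -58, 4, 144, 386, 754
Δ²: -22, 8, 62, 140, 242, 368
Δ³: 30, 54, 78, 102, 126
Δ⁴: 24, 24, 24, 24
Fourth differences constant at 24.
126 + 24 = 150;  368 + 150 = 518;  754 + 518 = 1272;  1102 + 1272 = 2374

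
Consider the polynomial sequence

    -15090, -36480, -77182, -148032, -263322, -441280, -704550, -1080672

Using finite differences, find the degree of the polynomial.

5

-21390, -40702, -70850, -115290, -177958, -263270, -376122
-19312, -30148, -44440, -62668, -85312, -112852
-10836, -14292, -18228, -22644, -27540
-3456, -3936, -4416, -4896
-480, -480, -480
The fifth differences are constant, so the polynomial has degree 5.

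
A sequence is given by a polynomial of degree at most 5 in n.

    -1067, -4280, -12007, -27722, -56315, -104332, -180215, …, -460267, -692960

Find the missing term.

Using the first 7 terms:
First differences: -3213, -7727, -15715, -28593, -48017, -75883
Second differences: -4514, -7988, -12878, -19424, -27866
Third differences: -3474, -4890, -6546, -8442
Fourth differences: -1416, -1656, -1896
Fifth differences: -240, -240
Constant fifth difference = -240.
Extend forward: -1896 − 240 = -2136;  -8442 − 2136 = -10578;  -27866 − 10578 = -38444;  -75883 − 38444 = -114327;  -180215 − 114327 = -294542

-294542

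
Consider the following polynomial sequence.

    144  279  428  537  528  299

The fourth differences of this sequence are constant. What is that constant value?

Δ: 135, 149, 109, -9, -229
Δ²: 14, -40, -118, -220
Δ³: -54, -78, -102
Δ⁴: -24, -24

-24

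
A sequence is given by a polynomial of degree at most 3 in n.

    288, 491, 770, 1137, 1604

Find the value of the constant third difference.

12

D1: 203, 279, 367, 467
D2: 76, 88, 100
D3: 12, 12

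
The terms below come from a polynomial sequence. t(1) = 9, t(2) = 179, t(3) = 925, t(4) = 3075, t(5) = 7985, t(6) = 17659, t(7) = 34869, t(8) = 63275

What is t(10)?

First differences: 170, 746, 2150, 4910, 9674, 17210, 28406
Second differences: 576, 1404, 2760, 4764, 7536, 11196
Third differences: 828, 1356, 2004, 2772, 3660
Fourth differences: 528, 648, 768, 888
Fifth differences: 120, 120, 120
Fifth differences constant at 120.
888 + 120 = 1008;  3660 + 1008 = 4668;  11196 + 4668 = 15864;  28406 + 15864 = 44270;  63275 + 44270 = 107545
1008 + 120 = 1128;  4668 + 1128 = 5796;  15864 + 5796 = 21660;  44270 + 21660 = 65930;  107545 + 65930 = 173475

173475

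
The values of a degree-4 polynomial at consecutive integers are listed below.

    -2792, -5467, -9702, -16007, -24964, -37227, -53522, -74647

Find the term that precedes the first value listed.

-1239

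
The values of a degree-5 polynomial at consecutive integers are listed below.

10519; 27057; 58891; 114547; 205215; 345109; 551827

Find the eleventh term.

2537499

D1: 16538, 31834, 55656, 90668, 139894, 206718
D2: 15296, 23822, 35012, 49226, 66824
D3: 8526, 11190, 14214, 17598
D4: 2664, 3024, 3384
D5: 360, 360
Constant fifth difference = 360, so extend:
3384 + 360 = 3744;  17598 + 3744 = 21342;  66824 + 21342 = 88166;  206718 + 88166 = 294884;  551827 + 294884 = 846711
3744 + 360 = 4104;  21342 + 4104 = 25446;  88166 + 25446 = 113612;  294884 + 113612 = 408496;  846711 + 408496 = 1255207
4104 + 360 = 4464;  25446 + 4464 = 29910;  113612 + 29910 = 143522;  408496 + 143522 = 552018;  1255207 + 552018 = 1807225
4464 + 360 = 4824;  29910 + 4824 = 34734;  143522 + 34734 = 178256;  552018 + 178256 = 730274;  1807225 + 730274 = 2537499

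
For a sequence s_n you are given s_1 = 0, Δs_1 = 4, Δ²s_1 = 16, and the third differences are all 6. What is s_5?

136

Build the table forward from the leading diagonal:
Δ³: 6, 6, 6, 6, 6
Δ²: 16, 22, 28, 34, 40
Δ: 4, 20, 42, 70, 104
s: 0, 4, 24, 66, 136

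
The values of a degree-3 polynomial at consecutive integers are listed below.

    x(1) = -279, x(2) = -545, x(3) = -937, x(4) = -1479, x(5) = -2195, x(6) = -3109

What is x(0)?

D1: -266  -392  -542  -716  -914
D2: -126  -150  -174  -198
D3: -24  -24  -24
The third differences are constant at -24.
Work back: -126 + 24 = -102;  -266 + 102 = -164;  -279 + 164 = -115

-115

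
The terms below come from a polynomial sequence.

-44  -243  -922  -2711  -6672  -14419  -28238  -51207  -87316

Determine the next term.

D1: -199 , -679 , -1789 , -3961 , -7747 , -13819 , -22969 , -36109
D2: -480 , -1110 , -2172 , -3786 , -6072 , -9150 , -13140
D3: -630 , -1062 , -1614 , -2286 , -3078 , -3990
D4: -432 , -552 , -672 , -792 , -912
D5: -120 , -120 , -120 , -120
Fifth differences constant at -120.
-912 − 120 = -1032;  -3990 − 1032 = -5022;  -13140 − 5022 = -18162;  -36109 − 18162 = -54271;  -87316 − 54271 = -141587

-141587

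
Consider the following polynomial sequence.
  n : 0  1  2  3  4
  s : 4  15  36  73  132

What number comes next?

219

D1: 11, 21, 37, 59
D2: 10, 16, 22
D3: 6, 6
Constant third difference = 6, so extend:
22 + 6 = 28;  59 + 28 = 87;  132 + 87 = 219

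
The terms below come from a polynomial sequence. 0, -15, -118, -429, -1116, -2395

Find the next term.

Δ: -15  -103  -311  -687  -1279
Δ²: -88  -208  -376  -592
Δ³: -120  -168  -216
Δ⁴: -48  -48
Constant fourth difference = -48, so extend:
-216 − 48 = -264;  -592 − 264 = -856;  -1279 − 856 = -2135;  -2395 − 2135 = -4530

-4530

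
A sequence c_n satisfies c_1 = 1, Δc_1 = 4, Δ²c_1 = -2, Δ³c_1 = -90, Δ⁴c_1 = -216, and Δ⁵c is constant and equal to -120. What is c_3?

Build the table forward from the leading diagonal:
D5: -120  -120  -120
D4: -216  -336  -456
D3: -90  -306  -642
D2: -2  -92  -398
D1: 4  2  -90
c: 1  5  7

7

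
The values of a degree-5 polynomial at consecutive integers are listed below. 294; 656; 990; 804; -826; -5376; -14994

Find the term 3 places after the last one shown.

362, 334, -186, -1630, -4550, -9618
-28, -520, -1444, -2920, -5068
-492, -924, -1476, -2148
-432, -552, -672
-120, -120
The fifth differences are constant (-120).
-672 − 120 = -792;  -2148 − 792 = -2940;  -5068 − 2940 = -8008;  -9618 − 8008 = -17626;  -14994 − 17626 = -32620
-792 − 120 = -912;  -2940 − 912 = -3852;  -8008 − 3852 = -11860;  -17626 − 11860 = -29486;  -32620 − 29486 = -62106
-912 − 120 = -1032;  -3852 − 1032 = -4884;  -11860 − 4884 = -16744;  -29486 − 16744 = -46230;  -62106 − 46230 = -108336

-108336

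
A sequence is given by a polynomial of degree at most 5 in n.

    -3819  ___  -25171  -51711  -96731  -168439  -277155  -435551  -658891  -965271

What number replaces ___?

Using the last 8 terms:
-26540  -45020  -71708  -108716  -158396  -223340  -306380
-18480  -26688  -37008  -49680  -64944  -83040
-8208  -10320  -12672  -15264  -18096
-2112  -2352  -2592  -2832
-240  -240  -240
Constant fifth difference = -240.
Extend backward: -2112 + 240 = -1872;  -8208 + 1872 = -6336;  -18480 + 6336 = -12144;  -26540 + 12144 = -14396;  -25171 + 14396 = -10775

-10775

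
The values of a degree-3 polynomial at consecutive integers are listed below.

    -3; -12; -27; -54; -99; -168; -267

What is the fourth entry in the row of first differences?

-45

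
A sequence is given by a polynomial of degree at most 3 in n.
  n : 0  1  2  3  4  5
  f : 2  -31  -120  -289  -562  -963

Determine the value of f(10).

-5728

D1: -33 , -89 , -169 , -273 , -401
D2: -56 , -80 , -104 , -128
D3: -24 , -24 , -24
The third differences are constant (-24).
-128 − 24 = -152;  -401 − 152 = -553;  -963 − 553 = -1516
-152 − 24 = -176;  -553 − 176 = -729;  -1516 − 729 = -2245
-176 − 24 = -200;  -729 − 200 = -929;  -2245 − 929 = -3174
-200 − 24 = -224;  -929 − 224 = -1153;  -3174 − 1153 = -4327
-224 − 24 = -248;  -1153 − 248 = -1401;  -4327 − 1401 = -5728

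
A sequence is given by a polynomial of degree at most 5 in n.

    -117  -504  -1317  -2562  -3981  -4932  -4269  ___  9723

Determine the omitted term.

Using the first 7 terms:
First differences: -387  -813  -1245  -1419  -951  663
Second differences: -426  -432  -174  468  1614
Third differences: -6  258  642  1146
Fourth differences: 264  384  504
Fifth differences: 120  120
Constant fifth difference = 120.
Extend forward: 504 + 120 = 624;  1146 + 624 = 1770;  1614 + 1770 = 3384;  663 + 3384 = 4047;  -4269 + 4047 = -222

-222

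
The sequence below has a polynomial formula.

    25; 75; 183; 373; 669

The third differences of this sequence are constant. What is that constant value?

First differences: 50, 108, 190, 296
Second differences: 58, 82, 106
Third differences: 24, 24

24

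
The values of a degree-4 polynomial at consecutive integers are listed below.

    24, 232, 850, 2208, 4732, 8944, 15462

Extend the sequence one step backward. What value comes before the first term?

208  618  1358  2524  4212  6518
410  740  1166  1688  2306
330  426  522  618
96  96  96
The fourth differences are constant at 96.
Work back: 330 − 96 = 234;  410 − 234 = 176;  208 − 176 = 32;  24 − 32 = -8

-8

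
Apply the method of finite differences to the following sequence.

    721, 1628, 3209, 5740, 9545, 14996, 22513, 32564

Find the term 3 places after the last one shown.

83321

907 , 1581 , 2531 , 3805 , 5451 , 7517 , 10051
674 , 950 , 1274 , 1646 , 2066 , 2534
276 , 324 , 372 , 420 , 468
48 , 48 , 48 , 48
The fourth differences are constant (48).
468 + 48 = 516;  2534 + 516 = 3050;  10051 + 3050 = 13101;  32564 + 13101 = 45665
516 + 48 = 564;  3050 + 564 = 3614;  13101 + 3614 = 16715;  45665 + 16715 = 62380
564 + 48 = 612;  3614 + 612 = 4226;  16715 + 4226 = 20941;  62380 + 20941 = 83321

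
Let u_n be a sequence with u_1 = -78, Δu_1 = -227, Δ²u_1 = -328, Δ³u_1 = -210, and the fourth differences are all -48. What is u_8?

Build the table forward from the leading diagonal:
Δ⁴: -48  -48  -48  -48  -48  -48  -48  -48
Δ³: -210  -258  -306  -354  -402  -450  -498  -546
Δ²: -328  -538  -796  -1102  -1456  -1858  -2308  -2806
Δ: -227  -555  -1093  -1889  -2991  -4447  -6305  -8613
u: -78  -305  -860  -1953  -3842  -6833  -11280  -17585

-17585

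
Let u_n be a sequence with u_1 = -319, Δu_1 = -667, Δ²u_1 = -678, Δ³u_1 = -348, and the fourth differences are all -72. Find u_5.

-8519

Build the table forward from the leading diagonal:
Fourth differences: -72  -72  -72  -72  -72
Third differences: -348  -420  -492  -564  -636
Second differences: -678  -1026  -1446  -1938  -2502
First differences: -667  -1345  -2371  -3817  -5755
u: -319  -986  -2331  -4702  -8519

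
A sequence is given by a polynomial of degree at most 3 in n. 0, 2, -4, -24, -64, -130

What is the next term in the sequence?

-228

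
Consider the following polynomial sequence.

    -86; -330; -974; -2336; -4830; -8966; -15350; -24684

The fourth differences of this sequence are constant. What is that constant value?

-96

First differences: -244, -644, -1362, -2494, -4136, -6384, -9334
Second differences: -400, -718, -1132, -1642, -2248, -2950
Third differences: -318, -414, -510, -606, -702
Fourth differences: -96, -96, -96, -96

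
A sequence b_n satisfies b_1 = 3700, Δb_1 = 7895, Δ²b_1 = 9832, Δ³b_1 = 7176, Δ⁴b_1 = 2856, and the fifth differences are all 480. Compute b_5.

125832

Build the table forward from the leading diagonal:
Δ⁵: 480  480  480  480  480
Δ⁴: 2856  3336  3816  4296  4776
Δ³: 7176  10032  13368  17184  21480
Δ²: 9832  17008  27040  40408  57592
Δ: 7895  17727  34735  61775  102183
b: 3700  11595  29322  64057  125832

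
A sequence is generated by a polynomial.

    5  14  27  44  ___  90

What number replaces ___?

Using the first 4 terms:
D1: 9, 13, 17
D2: 4, 4
Constant second difference = 4.
Extend forward: 17 + 4 = 21;  44 + 21 = 65

65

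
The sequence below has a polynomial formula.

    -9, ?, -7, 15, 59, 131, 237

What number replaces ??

Using the last 5 terms:
First differences: 22  44  72  106
Second differences: 22  28  34
Third differences: 6  6
Constant third difference = 6.
Extend backward: 22 − 6 = 16;  22 − 16 = 6;  -7 − 6 = -13

-13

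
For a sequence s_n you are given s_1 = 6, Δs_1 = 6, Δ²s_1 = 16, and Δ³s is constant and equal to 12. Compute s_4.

Build the table forward from the leading diagonal:
D3: 12  12  12  12
D2: 16  28  40  52
D1: 6  22  50  90
s: 6  12  34  84

84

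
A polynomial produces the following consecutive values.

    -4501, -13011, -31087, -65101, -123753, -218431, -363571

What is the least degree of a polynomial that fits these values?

5

First differences: -8510, -18076, -34014, -58652, -94678, -145140
Second differences: -9566, -15938, -24638, -36026, -50462
Third differences: -6372, -8700, -11388, -14436
Fourth differences: -2328, -2688, -3048
Fifth differences: -360, -360
The fifth differences are constant, so the polynomial has degree 5.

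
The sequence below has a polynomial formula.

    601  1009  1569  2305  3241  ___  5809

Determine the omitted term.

4401

Using the first 5 terms:
Δ: 408, 560, 736, 936
Δ²: 152, 176, 200
Δ³: 24, 24
Constant third difference = 24.
Extend forward: 200 + 24 = 224;  936 + 224 = 1160;  3241 + 1160 = 4401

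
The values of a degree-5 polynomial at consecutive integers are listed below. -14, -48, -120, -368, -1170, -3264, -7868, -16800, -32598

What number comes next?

First differences: -34, -72, -248, -802, -2094, -4604, -8932, -15798
Second differences: -38, -176, -554, -1292, -2510, -4328, -6866
Third differences: -138, -378, -738, -1218, -1818, -2538
Fourth differences: -240, -360, -480, -600, -720
Fifth differences: -120, -120, -120, -120
Constant fifth difference = -120, so extend:
-720 − 120 = -840;  -2538 − 840 = -3378;  -6866 − 3378 = -10244;  -15798 − 10244 = -26042;  -32598 − 26042 = -58640

-58640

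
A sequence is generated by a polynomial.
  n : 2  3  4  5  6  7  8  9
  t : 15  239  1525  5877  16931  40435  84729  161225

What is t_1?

1

D1: 224, 1286, 4352, 11054, 23504, 44294, 76496
D2: 1062, 3066, 6702, 12450, 20790, 32202
D3: 2004, 3636, 5748, 8340, 11412
D4: 1632, 2112, 2592, 3072
D5: 480, 480, 480
The fifth differences are constant at 480.
Work back: 1632 − 480 = 1152;  2004 − 1152 = 852;  1062 − 852 = 210;  224 − 210 = 14;  15 − 14 = 1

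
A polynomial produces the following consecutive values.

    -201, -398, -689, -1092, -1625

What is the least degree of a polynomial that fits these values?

Δ: -197, -291, -403, -533
Δ²: -94, -112, -130
Δ³: -18, -18
The third differences are constant, so the polynomial has degree 3.

3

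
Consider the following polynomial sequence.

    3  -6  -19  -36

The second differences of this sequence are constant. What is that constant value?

-4

D1: -9, -13, -17
D2: -4, -4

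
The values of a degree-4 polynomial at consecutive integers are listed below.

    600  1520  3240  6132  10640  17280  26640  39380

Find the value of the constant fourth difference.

Δ: 920, 1720, 2892, 4508, 6640, 9360, 12740
Δ²: 800, 1172, 1616, 2132, 2720, 3380
Δ³: 372, 444, 516, 588, 660
Δ⁴: 72, 72, 72, 72

72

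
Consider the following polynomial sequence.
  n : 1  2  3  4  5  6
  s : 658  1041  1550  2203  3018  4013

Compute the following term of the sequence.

First differences: 383  509  653  815  995
Second differences: 126  144  162  180
Third differences: 18  18  18
Third differences constant at 18.
180 + 18 = 198;  995 + 198 = 1193;  4013 + 1193 = 5206

5206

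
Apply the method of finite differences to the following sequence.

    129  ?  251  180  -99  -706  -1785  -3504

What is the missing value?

210

Using the last 6 terms:
D1: -71  -279  -607  -1079  -1719
D2: -208  -328  -472  -640
D3: -120  -144  -168
D4: -24  -24
Constant fourth difference = -24.
Extend backward: -120 + 24 = -96;  -208 + 96 = -112;  -71 + 112 = 41;  251 − 41 = 210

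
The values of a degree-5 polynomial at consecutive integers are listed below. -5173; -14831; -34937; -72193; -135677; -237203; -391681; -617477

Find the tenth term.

First differences: -9658 , -20106 , -37256 , -63484 , -101526 , -154478 , -225796
Second differences: -10448 , -17150 , -26228 , -38042 , -52952 , -71318
Third differences: -6702 , -9078 , -11814 , -14910 , -18366
Fourth differences: -2376 , -2736 , -3096 , -3456
Fifth differences: -360 , -360 , -360
Constant fifth difference = -360, so extend:
-3456 − 360 = -3816;  -18366 − 3816 = -22182;  -71318 − 22182 = -93500;  -225796 − 93500 = -319296;  -617477 − 319296 = -936773
-3816 − 360 = -4176;  -22182 − 4176 = -26358;  -93500 − 26358 = -119858;  -319296 − 119858 = -439154;  -936773 − 439154 = -1375927

-1375927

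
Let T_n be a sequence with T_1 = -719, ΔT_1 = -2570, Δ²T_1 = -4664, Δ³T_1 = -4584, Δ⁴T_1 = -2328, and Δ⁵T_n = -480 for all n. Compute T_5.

Build the table forward from the leading diagonal:
Δ⁵: -480  -480  -480  -480  -480
Δ⁴: -2328  -2808  -3288  -3768  -4248
Δ³: -4584  -6912  -9720  -13008  -16776
Δ²: -4664  -9248  -16160  -25880  -38888
Δ: -2570  -7234  -16482  -32642  -58522
T: -719  -3289  -10523  -27005  -59647

-59647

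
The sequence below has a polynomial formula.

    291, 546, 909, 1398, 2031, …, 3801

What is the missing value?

2826

Using the first 5 terms:
D1: 255, 363, 489, 633
D2: 108, 126, 144
D3: 18, 18
Constant third difference = 18.
Extend forward: 144 + 18 = 162;  633 + 162 = 795;  2031 + 795 = 2826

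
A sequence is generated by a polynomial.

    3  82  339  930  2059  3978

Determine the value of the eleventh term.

37603

D1: 79 , 257 , 591 , 1129 , 1919
D2: 178 , 334 , 538 , 790
D3: 156 , 204 , 252
D4: 48 , 48
Fourth differences constant at 48.
252 + 48 = 300;  790 + 300 = 1090;  1919 + 1090 = 3009;  3978 + 3009 = 6987
300 + 48 = 348;  1090 + 348 = 1438;  3009 + 1438 = 4447;  6987 + 4447 = 11434
348 + 48 = 396;  1438 + 396 = 1834;  4447 + 1834 = 6281;  11434 + 6281 = 17715
396 + 48 = 444;  1834 + 444 = 2278;  6281 + 2278 = 8559;  17715 + 8559 = 26274
444 + 48 = 492;  2278 + 492 = 2770;  8559 + 2770 = 11329;  26274 + 11329 = 37603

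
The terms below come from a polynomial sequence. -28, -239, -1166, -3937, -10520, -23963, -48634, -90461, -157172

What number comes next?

Δ: -211, -927, -2771, -6583, -13443, -24671, -41827, -66711
Δ²: -716, -1844, -3812, -6860, -11228, -17156, -24884
Δ³: -1128, -1968, -3048, -4368, -5928, -7728
Δ⁴: -840, -1080, -1320, -1560, -1800
Δ⁵: -240, -240, -240, -240
The fifth differences are constant (-240).
-1800 − 240 = -2040;  -7728 − 2040 = -9768;  -24884 − 9768 = -34652;  -66711 − 34652 = -101363;  -157172 − 101363 = -258535

-258535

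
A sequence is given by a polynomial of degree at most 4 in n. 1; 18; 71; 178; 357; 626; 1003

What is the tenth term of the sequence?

2962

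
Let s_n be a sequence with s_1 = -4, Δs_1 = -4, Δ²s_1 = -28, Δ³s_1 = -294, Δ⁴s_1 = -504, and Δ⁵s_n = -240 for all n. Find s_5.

-1868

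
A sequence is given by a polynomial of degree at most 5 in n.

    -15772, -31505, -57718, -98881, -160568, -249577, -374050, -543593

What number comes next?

Δ: -15733 , -26213 , -41163 , -61687 , -89009 , -124473 , -169543
Δ²: -10480 , -14950 , -20524 , -27322 , -35464 , -45070
Δ³: -4470 , -5574 , -6798 , -8142 , -9606
Δ⁴: -1104 , -1224 , -1344 , -1464
Δ⁵: -120 , -120 , -120
Fifth differences constant at -120.
-1464 − 120 = -1584;  -9606 − 1584 = -11190;  -45070 − 11190 = -56260;  -169543 − 56260 = -225803;  -543593 − 225803 = -769396

-769396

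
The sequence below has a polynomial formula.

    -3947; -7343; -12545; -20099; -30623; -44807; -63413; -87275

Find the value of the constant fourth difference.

-72

First differences: -3396, -5202, -7554, -10524, -14184, -18606, -23862
Second differences: -1806, -2352, -2970, -3660, -4422, -5256
Third differences: -546, -618, -690, -762, -834
Fourth differences: -72, -72, -72, -72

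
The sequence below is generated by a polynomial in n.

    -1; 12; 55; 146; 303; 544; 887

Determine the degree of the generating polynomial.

Δ: 13, 43, 91, 157, 241, 343
Δ²: 30, 48, 66, 84, 102
Δ³: 18, 18, 18, 18
The third differences are constant, so the polynomial has degree 3.

3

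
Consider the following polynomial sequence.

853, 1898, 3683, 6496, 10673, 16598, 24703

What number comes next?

D1: 1045, 1785, 2813, 4177, 5925, 8105
D2: 740, 1028, 1364, 1748, 2180
D3: 288, 336, 384, 432
D4: 48, 48, 48
Fourth differences constant at 48.
432 + 48 = 480;  2180 + 480 = 2660;  8105 + 2660 = 10765;  24703 + 10765 = 35468

35468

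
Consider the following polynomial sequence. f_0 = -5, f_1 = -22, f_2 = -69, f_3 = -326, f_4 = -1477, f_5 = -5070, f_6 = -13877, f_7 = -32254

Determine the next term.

-66501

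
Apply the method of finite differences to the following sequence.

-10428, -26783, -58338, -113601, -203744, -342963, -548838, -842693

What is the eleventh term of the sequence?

-2529098

D1: -16355, -31555, -55263, -90143, -139219, -205875, -293855
D2: -15200, -23708, -34880, -49076, -66656, -87980
D3: -8508, -11172, -14196, -17580, -21324
D4: -2664, -3024, -3384, -3744
D5: -360, -360, -360
Constant fifth difference = -360, so extend:
-3744 − 360 = -4104;  -21324 − 4104 = -25428;  -87980 − 25428 = -113408;  -293855 − 113408 = -407263;  -842693 − 407263 = -1249956
-4104 − 360 = -4464;  -25428 − 4464 = -29892;  -113408 − 29892 = -143300;  -407263 − 143300 = -550563;  -1249956 − 550563 = -1800519
-4464 − 360 = -4824;  -29892 − 4824 = -34716;  -143300 − 34716 = -178016;  -550563 − 178016 = -728579;  -1800519 − 728579 = -2529098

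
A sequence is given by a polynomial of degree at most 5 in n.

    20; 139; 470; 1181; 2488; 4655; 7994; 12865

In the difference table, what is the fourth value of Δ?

1307

First differences: 119, 331, 711, 1307, 2167, 3339, 4871
Second differences: 212, 380, 596, 860, 1172, 1532
Third differences: 168, 216, 264, 312, 360
Fourth differences: 48, 48, 48, 48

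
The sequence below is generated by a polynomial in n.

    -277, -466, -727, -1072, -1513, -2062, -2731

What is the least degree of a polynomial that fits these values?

3

-189, -261, -345, -441, -549, -669
-72, -84, -96, -108, -120
-12, -12, -12, -12
The third differences are constant, so the polynomial has degree 3.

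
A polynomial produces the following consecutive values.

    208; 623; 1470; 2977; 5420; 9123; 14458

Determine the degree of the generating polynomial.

4

Δ: 415, 847, 1507, 2443, 3703, 5335
Δ²: 432, 660, 936, 1260, 1632
Δ³: 228, 276, 324, 372
Δ⁴: 48, 48, 48
The fourth differences are constant, so the polynomial has degree 4.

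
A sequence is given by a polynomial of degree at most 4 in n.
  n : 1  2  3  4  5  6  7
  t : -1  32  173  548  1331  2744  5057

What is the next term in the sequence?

Δ: 33 , 141 , 375 , 783 , 1413 , 2313
Δ²: 108 , 234 , 408 , 630 , 900
Δ³: 126 , 174 , 222 , 270
Δ⁴: 48 , 48 , 48
Constant fourth difference = 48, so extend:
270 + 48 = 318;  900 + 318 = 1218;  2313 + 1218 = 3531;  5057 + 3531 = 8588

8588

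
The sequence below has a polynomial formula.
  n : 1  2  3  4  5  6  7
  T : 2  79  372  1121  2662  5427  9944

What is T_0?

First differences: 77  293  749  1541  2765  4517
Second differences: 216  456  792  1224  1752
Third differences: 240  336  432  528
Fourth differences: 96  96  96
The fourth differences are constant at 96.
Work back: 240 − 96 = 144;  216 − 144 = 72;  77 − 72 = 5;  2 − 5 = -3

-3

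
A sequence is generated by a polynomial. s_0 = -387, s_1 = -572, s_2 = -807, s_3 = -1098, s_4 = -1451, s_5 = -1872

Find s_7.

D1: -185  -235  -291  -353  -421
D2: -50  -56  -62  -68
D3: -6  -6  -6
Constant third difference = -6, so extend:
-68 − 6 = -74;  -421 − 74 = -495;  -1872 − 495 = -2367
-74 − 6 = -80;  -495 − 80 = -575;  -2367 − 575 = -2942

-2942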